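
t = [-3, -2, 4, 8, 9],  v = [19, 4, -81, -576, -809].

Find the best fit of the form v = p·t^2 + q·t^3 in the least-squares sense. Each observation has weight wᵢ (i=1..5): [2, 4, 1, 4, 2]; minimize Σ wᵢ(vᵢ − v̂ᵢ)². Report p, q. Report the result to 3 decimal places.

MᵀWM·[p, q]ᵀ = MᵀWv reads: 29988·p + 249580·q = -279404;  249580·p + 2117268·q = -2365508.
(Σwᵢ·t^2·t^2 = 29988, Σwᵢ·t^2·t^3 = 249580, Σwᵢ·t^3·t^3 = 2117268, Σwᵢ·t^2·v = -279404, Σwᵢ·t^3·v = -2365508.)
det = 29988·2117268 − 249580² = 1202456384.
p = ((-279404)·2117268 − 249580·(-2365508))/1202456384 = -18588463/18788381; q = (29988·(-2365508) − 249580·(-279404))/1202456384 = -18800056/18788381.

p = -0.989, q = -1.001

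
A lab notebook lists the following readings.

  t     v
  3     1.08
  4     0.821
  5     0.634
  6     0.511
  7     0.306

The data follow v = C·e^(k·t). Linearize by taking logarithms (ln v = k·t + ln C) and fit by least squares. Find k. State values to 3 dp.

k = -0.300

Taking logs, ln v = k·t + ln C, so regress ln v on t.
Sums: Σt = 25.0000, Σ(t)² = 135.0000, Σln v = -2.4315, Σt·ln v = -15.1541.
Normal system: [[135.0000, 25.0000]; [25.0000, 5]]·[k, ln C]ᵀ = [-15.1541, -2.4315]ᵀ.
Solving (det = 50.0000): k = -0.29964, ln C = 1.01190.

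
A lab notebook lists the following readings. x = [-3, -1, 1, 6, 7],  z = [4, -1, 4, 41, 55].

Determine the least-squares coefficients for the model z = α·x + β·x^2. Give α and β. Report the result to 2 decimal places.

The normal system MᵀM·[α, β]ᵀ = Mᵀz is [[96, 532]; [532, 3780]]·[α, β]ᵀ = [624, 4210]ᵀ.
Eliminating β: 3780·(row 1) − 532·(row 2) gives 79856·α = 3780·624 − 532·4210 = 119000, so α = 2125/1426.
Then β = (4210 − 532·(2125/1426))/3780 = 4512/4991.

α = 1.49, β = 0.90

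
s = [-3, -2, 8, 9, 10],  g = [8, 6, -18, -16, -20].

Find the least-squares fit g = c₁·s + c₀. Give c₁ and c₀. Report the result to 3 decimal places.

c₁ = -2.159, c₀ = 1.499

Sums needed: Σs·s = 258, Σs = 22, Σ1 = 5.
For Aᵀg: Σs·g = -524, Σg = -40.
Normal equations: [[258, 22]; [22, 5]]·[c₁, c₀]ᵀ = [-524, -40]ᵀ.
Δ = 258·5 − 22² = 806.
c₁ = ((-524)·5 − 22·(-40))/806 = -870/403; c₀ = (258·(-40) − 22·(-524))/806 = 604/403.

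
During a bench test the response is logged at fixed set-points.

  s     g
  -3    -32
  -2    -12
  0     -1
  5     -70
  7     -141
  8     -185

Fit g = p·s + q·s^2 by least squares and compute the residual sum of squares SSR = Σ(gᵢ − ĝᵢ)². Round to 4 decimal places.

SSR = 8.5519

The normal system MᵀM·[p, q]ᵀ = Mᵀg is [[151, 945]; [945, 7219]]·[p, q]ᵀ = [-2697, -20835]ᵀ.
Determinant 151·7219 − 945² = 197044.
p = ((-2697)·7219 − 945·(-20835))/197044 = 54858/49261; q = (151·(-20835) − 945·(-2697))/197044 = -149355/49261.
Residuals: -67583/49261, 116004/49261, -1, 11315/49261, -11412/49261, 6571/49261; SSR = 421276/49261.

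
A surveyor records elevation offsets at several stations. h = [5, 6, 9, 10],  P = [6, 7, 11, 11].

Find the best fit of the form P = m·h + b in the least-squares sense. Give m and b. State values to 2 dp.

MᵀM·[m, b]ᵀ = MᵀP reads: 242·m + 30·b = 281;  30·m + 4·b = 35.
det = 242·4 − 30² = 68.
m = (281·4 − 30·35)/68 = 37/34; b = (242·35 − 30·281)/68 = 10/17.

m = 1.09, b = 0.59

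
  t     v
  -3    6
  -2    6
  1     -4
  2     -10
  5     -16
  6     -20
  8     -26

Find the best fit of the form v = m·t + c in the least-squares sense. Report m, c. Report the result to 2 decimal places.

From the data, Σt·t = 143, Σt = 17, Σ1 = 7.
For Aᵀv: Σt·v = -462, Σv = -64.
So AᵀA·[m, c]ᵀ = Aᵀv: [[143, 17]; [17, 7]]·[m, c]ᵀ = [-462, -64]ᵀ.
Eliminating c: 7·(row 1) − 17·(row 2) gives 712·m = 7·(-462) − 17·(-64) = -2146, so m = -1073/356.
Then c = ((-64) − 17·(-1073/356))/7 = -649/356.

m = -3.01, c = -1.82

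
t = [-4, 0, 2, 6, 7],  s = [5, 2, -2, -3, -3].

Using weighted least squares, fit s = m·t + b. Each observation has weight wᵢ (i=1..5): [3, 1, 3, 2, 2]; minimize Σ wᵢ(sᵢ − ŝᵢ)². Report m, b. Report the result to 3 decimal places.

Compute the Gram sums: Σwᵢ·t·t = 230, Σwᵢ·t = 20, Σwᵢ·1 = 11.
Right-hand side: Σwᵢ·t·s = -150, Σwᵢ·s = -1.
Normal equations: [[230, 20]; [20, 11]]·[m, b]ᵀ = [-150, -1]ᵀ.
Eliminating b: 11·(row 1) − 20·(row 2) gives 2130·m = 11·(-150) − 20·(-1) = -1630, so m = -163/213.
Then b = ((-1) − 20·(-163/213))/11 = 277/213.

m = -0.765, b = 1.300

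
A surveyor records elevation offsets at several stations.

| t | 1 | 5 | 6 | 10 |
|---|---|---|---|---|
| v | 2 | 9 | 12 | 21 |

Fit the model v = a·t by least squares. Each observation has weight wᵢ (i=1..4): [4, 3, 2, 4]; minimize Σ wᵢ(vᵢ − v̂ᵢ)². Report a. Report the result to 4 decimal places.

a = 2.0454

From the data, Σwᵢ·t·t = 551.
Right-hand side: Σwᵢ·t·v = 1127.
XᵀWX·[a]ᵀ = XᵀWv becomes [[551]]·[a]ᵀ = [1127]ᵀ.
Hence a = 1127 / 551 ≈ 2.04537.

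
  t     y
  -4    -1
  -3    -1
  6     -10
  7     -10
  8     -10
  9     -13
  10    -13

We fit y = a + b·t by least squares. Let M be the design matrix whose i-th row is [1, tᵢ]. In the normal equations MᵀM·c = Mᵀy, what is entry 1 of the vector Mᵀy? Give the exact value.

Entry 1 ↔ basis 1, so (Mᵀy)_{1} = Σᵢ yᵢ = (1)·(-1) + (1)·(-1) + (1)·(-10) + (1)·(-10) + (1)·(-10) + (1)·(-13) + (1)·(-13) = -58.

-58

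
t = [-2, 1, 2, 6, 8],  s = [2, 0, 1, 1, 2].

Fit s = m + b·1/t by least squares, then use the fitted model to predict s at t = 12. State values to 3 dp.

Compute the Gram sums: Σ1 = 5, Σ1/t = 31/24, Σ1/t·1/t = 889/576.
And Σs = 6, Σ1/t·s = -1/12.
Eliminating b: (889/576)·(row 1) − (31/24)·(row 2) gives (871/144)·m = (889/576)·6 − (31/24)·(-1/12) = 1349/144, so m = 1349/871.
Then b = ((-1/12) − (31/24)·(1349/871))/(889/576) = -1176/871.
At t = 12: ŝ = (1349/871)·(1) + (-1176/871)·(1/12) = 1251/871.

ŝ = 1.436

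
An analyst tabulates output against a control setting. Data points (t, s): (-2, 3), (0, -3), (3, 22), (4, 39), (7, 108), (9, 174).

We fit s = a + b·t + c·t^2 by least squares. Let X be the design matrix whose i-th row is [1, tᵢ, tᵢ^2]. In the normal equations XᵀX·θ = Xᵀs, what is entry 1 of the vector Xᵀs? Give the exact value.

343

Entry 1 ↔ basis 1, so (Xᵀs)_{1} = Σᵢ sᵢ = (1)·(3) + (1)·(-3) + (1)·(22) + (1)·(39) + (1)·(108) + (1)·(174) = 343.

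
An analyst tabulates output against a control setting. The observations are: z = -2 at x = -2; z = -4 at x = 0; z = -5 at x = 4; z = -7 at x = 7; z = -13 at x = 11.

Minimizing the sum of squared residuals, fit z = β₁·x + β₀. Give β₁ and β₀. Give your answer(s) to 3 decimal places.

From the data, Σx·x = 190, Σx = 20, Σ1 = 5.
And Σx·z = -208, Σz = -31.
Eliminating β₀: 5·(row 1) − 20·(row 2) gives 550·β₁ = 5·(-208) − 20·(-31) = -420, so β₁ = -42/55.
Then β₀ = ((-31) − 20·(-42/55))/5 = -173/55.

β₁ = -0.764, β₀ = -3.145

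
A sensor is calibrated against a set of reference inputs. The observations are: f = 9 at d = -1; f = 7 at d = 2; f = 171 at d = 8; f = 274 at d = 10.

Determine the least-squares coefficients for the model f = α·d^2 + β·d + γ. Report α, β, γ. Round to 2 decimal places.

The normal system MᵀM·[α, β, γ]ᵀ = Mᵀf is [[14113, 1519, 169]; [1519, 169, 19]; [169, 19, 4]]·[α, β, γ]ᵀ = [38381, 4113, 461]ᵀ.
Solving the 3×3 system (Gaussian elimination) gives α = 14819/4812, β = -28771/8020, γ = 13097/6015.

α = 3.08, β = -3.59, γ = 2.18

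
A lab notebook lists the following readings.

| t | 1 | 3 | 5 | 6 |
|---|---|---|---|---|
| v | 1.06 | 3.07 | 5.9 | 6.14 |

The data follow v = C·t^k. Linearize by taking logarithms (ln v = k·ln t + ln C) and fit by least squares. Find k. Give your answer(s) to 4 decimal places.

With ln vᵢ as the transformed response and ln tᵢ as the regressor:
Σln t = 4.4998, Σ(ln t)² = 7.0076, Σln v = 4.7697, Σln t·ln v = 7.3407.
Equations: 7.0076·k + 4.4998·ln C = 7.3407;  4.4998·k + 4·ln C = 4.7697.
Slope k = (n·Σln t·ln v − Σln t·Σln v)/(n·Σ(ln t)² − (Σln t)²) = (4·7.3407 − 4.4998·4.7697)/7.7823 = 1.01512; ln C = (Σln v − k·Σln t)/n = 0.05047.

k = 1.0151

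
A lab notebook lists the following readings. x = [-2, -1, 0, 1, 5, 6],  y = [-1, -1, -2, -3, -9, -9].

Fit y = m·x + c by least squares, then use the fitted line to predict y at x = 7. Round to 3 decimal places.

With design matrix A, AᵀA = [[67, 9]; [9, 6]] and Aᵀy = [-99, -25]ᵀ.
Determinant 67·6 − 9² = 321.
m = ((-99)·6 − 9·(-25))/321 = -123/107; c = (67·(-25) − 9·(-99))/321 = -784/321.
At x = 7: ŷ = (-123/107)·(7) + (-784/321)·(1) = -3367/321.

ŷ = -10.489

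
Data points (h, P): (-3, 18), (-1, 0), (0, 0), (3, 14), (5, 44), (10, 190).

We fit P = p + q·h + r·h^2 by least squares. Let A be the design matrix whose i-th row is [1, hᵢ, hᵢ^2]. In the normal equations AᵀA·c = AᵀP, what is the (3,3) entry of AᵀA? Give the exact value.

10788

Row 3 ↔ basis h^2, column 3 ↔ basis h^2, so (AᵀA)_{3,3} = Σᵢ (h^2)·(h^2) = (9)·(9) + (1)·(1) + (0)·(0) + (9)·(9) + (25)·(25) + (100)·(100) = 10788.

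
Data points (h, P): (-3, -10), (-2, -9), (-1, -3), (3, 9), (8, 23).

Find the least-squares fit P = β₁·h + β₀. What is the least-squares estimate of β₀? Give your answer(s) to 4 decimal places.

β₀ = -1.0732

Entries of XᵀX: Σh·h = 87, Σh = 5, Σ1 = 5.
Right-hand side: Σh·P = 262, ΣP = 10.
So XᵀX·[β₁, β₀]ᵀ = XᵀP: [[87, 5]; [5, 5]]·[β₁, β₀]ᵀ = [262, 10]ᵀ.
Eliminating β₀: 5·(row 1) − 5·(row 2) gives 410·β₁ = 5·262 − 5·10 = 1260, so β₁ = 126/41.
Then β₀ = (10 − 5·(126/41))/5 = -44/41.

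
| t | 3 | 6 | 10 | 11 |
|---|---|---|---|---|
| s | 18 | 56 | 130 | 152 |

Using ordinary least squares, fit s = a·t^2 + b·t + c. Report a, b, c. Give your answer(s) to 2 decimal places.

MᵀM·[a, b, c]ᵀ = Mᵀs reads: 26018·a + 2574·b + 266·c = 33570;  2574·a + 266·b + 30·c = 3362;  266·a + 30·b + 4·c = 356.
(Σt^2·t^2 = 26018, Σt^2·t = 2574, Σt^2 = 266, Σt·t = 266, Σt = 30, Σ1 = 4, Σt^2·s = 33570, Σt·s = 3362, Σs = 356.)
Row-reducing yields a = 1267/1562, b = 8471/1562, c = -4385/781.

a = 0.81, b = 5.42, c = -5.61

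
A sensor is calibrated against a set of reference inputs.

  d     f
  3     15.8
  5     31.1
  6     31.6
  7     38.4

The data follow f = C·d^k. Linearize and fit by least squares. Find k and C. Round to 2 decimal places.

With ln fᵢ as the transformed response and ln dᵢ as the regressor:
Σln d = 6.4457, Σ(ln d)² = 10.7942, Σln f = 13.2984, Σln d·ln f = 21.8502.
Normal system: [[10.7942, 6.4457]; [6.4457, 4]]·[k, ln C]ᵀ = [21.8502, 13.2984]ᵀ.
Δ = 10.7942·4 − (6.4457)² = 1.6295; k = (21.8502·4 − 6.4457·13.2984)/1.6295 = 1.03264, ln C = (10.7942·13.2984 − 6.4457·21.8502)/1.6295 = 1.66057, so C = exp(1.66057) = 5.26233.

k = 1.03, C = 5.26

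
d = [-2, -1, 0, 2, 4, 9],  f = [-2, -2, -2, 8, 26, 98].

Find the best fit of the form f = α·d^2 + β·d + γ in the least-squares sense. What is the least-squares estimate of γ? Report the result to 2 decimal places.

With design matrix X, XᵀX = [[6850, 792, 106]; [792, 106, 12]; [106, 12, 6]] and Xᵀf = [8376, 1008, 126]ᵀ.
Solving the 3×3 system (Gaussian elimination) gives α = 49365/53806, β = 73449/26903, γ = -35985/53806.

γ = -0.67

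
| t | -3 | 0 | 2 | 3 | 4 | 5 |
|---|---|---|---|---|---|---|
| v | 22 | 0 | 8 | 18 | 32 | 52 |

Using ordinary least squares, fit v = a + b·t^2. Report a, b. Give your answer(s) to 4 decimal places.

Forming XᵀX = [[6, 63]; [63, 1059]] and Xᵀv = [132, 2204]ᵀ gives XᵀX·[a, b]ᵀ = Xᵀv.
Eliminating b: 1059·(row 1) − 63·(row 2) gives 2385·a = 1059·132 − 63·2204 = 936, so a = 104/265.
Then b = (2204 − 63·(104/265))/1059 = 1636/795.

a = 0.3925, b = 2.0579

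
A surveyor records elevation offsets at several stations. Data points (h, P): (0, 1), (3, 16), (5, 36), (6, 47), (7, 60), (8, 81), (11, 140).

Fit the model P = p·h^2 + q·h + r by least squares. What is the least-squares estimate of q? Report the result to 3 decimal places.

XᵀX·[p, q, r]ᵀ = XᵀP reads: 23140·p + 2554·q + 304·r = 27800;  2554·p + 304·q + 40·r = 3118;  304·p + 40·q + 7·r = 381.
(Σh^2·h^2 = 23140, Σh^2·h = 2554, Σh^2 = 304, Σh·h = 304, Σh = 40, Σ1 = 7, Σh^2·P = 27800, Σh·P = 3118, ΣP = 381.)
Solving the 3×3 system (Gaussian elimination) gives p = 15615/16009, q = 91754/48027, r = 7903/6861.

q = 1.910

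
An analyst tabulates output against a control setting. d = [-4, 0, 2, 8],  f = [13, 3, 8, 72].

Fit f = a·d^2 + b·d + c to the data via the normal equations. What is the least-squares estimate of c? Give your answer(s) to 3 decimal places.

c = 2.460

With design matrix X, XᵀX = [[4368, 456, 84]; [456, 84, 6]; [84, 6, 4]] and Xᵀf = [4848, 540, 96]ᵀ.
Inverting the 3×3 Gram matrix, [a, b, c]ᵀ = [227/240, 671/600, 123/50]ᵀ.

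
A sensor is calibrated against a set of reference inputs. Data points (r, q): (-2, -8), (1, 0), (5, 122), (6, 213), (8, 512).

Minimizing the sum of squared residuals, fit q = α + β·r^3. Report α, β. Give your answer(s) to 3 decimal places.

With design matrix M, MᵀM = [[5, 846]; [846, 324490]] and Mᵀq = [839, 323466]ᵀ.
Δ = 5·324490 − 846² = 906734.
α = (839·324490 − 846·323466)/906734 = -702563/453367; β = (5·323466 − 846·839)/906734 = 453768/453367.

α = -1.550, β = 1.001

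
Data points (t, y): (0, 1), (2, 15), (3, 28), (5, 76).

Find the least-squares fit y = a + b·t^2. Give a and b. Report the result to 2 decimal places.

Compute the Gram sums: Σ1 = 4, Σt^2 = 38, Σt^2·t^2 = 722.
And Σy = 120, Σt^2·y = 2212.
Normal equations: [[4, 38]; [38, 722]]·[a, b]ᵀ = [120, 2212]ᵀ.
Determinant 4·722 − 38² = 1444.
a = (120·722 − 38·2212)/1444 = 34/19; b = (4·2212 − 38·120)/1444 = 1072/361.

a = 1.79, b = 2.97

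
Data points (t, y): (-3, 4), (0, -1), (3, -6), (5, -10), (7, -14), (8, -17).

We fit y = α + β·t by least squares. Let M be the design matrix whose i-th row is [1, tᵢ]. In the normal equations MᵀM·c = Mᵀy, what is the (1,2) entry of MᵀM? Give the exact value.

Row 1 ↔ basis 1, column 2 ↔ basis t, so (MᵀM)_{1,2} = Σᵢ t = (1)·(-3) + (1)·(0) + (1)·(3) + (1)·(5) + (1)·(7) + (1)·(8) = 20.

20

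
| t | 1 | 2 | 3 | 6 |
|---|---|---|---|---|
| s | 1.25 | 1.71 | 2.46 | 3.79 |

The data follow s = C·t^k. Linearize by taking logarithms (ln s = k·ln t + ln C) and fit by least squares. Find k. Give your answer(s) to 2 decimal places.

k = 0.63

With ln sᵢ as the transformed response and ln tᵢ as the regressor:
XᵀX = [[4.8978, 3.5835]; [3.5835, 4]], rhs = [3.7481, 2.9922]ᵀ  (here Σln t = 3.5835, Σ(ln t)² = 4.8978, Σln s = 2.9922, Σln t·ln s = 3.7481).
Δ = 4.8978·4 − (3.5835)² = 6.7496; k = (3.7481·4 − 3.5835·2.9922)/6.7496 = 0.63260, ln C = (4.8978·2.9922 − 3.5835·3.7481)/6.7496 = 0.18130.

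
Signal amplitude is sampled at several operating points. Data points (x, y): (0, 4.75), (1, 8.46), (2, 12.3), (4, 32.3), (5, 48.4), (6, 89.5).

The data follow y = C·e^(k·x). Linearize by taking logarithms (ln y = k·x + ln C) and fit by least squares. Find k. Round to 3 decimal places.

k = 0.474

Linearized form: ln y = k·x + ln C. From the 6 transformed points,
AᵀA = [[82.0000, 18.0000]; [18.0000, 6]], rhs = [67.4177, 18.0519]ᵀ  (here Σx = 18.0000, Σ(x)² = 82.0000, Σln y = 18.0519, Σx·ln y = 67.4177).
Slope k = (n·Σx·ln y − Σx·Σln y)/(n·Σ(x)² − (Σx)²) = (6·67.4177 − 18.0000·18.0519)/168.0000 = 0.47364; ln C = (Σln y − k·Σx)/n = 1.58772.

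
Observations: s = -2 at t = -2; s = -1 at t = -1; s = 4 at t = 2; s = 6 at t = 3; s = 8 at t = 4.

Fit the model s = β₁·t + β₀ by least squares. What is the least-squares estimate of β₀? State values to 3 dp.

β₀ = 0.985

Normal-equation sums: Σt·t = 34, Σt = 6, Σ1 = 5.
And Σt·s = 63, Σs = 15.
AᵀA·[β₁, β₀]ᵀ = Aᵀs becomes [[34, 6]; [6, 5]]·[β₁, β₀]ᵀ = [63, 15]ᵀ.
det = 34·5 − 6² = 134.
β₁ = (63·5 − 6·15)/134 = 225/134; β₀ = (34·15 − 6·63)/134 = 66/67.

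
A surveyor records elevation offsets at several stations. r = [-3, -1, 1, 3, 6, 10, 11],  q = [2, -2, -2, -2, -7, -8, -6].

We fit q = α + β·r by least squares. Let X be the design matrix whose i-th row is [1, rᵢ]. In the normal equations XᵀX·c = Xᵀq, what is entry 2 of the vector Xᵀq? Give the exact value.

Entry 2 ↔ basis r, so (Xᵀq)_{2} = Σᵢ (r)·qᵢ = (-3)·(2) + (-1)·(-2) + (1)·(-2) + (3)·(-2) + (6)·(-7) + (10)·(-8) + (11)·(-6) = -200.

-200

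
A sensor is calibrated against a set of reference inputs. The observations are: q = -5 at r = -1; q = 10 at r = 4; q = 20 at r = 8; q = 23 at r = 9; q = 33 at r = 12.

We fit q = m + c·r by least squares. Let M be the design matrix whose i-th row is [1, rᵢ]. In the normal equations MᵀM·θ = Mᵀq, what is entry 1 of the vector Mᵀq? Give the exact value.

81

Entry 1 ↔ basis 1, so (Mᵀq)_{1} = Σᵢ qᵢ = (1)·(-5) + (1)·(10) + (1)·(20) + (1)·(23) + (1)·(33) = 81.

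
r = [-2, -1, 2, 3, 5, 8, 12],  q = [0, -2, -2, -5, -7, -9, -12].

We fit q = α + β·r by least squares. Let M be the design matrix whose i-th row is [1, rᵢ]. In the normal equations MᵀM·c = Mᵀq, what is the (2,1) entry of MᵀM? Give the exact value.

Row 2 ↔ basis r, column 1 ↔ basis 1, so (MᵀM)_{2,1} = Σᵢ r = (-2)·(1) + (-1)·(1) + (2)·(1) + (3)·(1) + (5)·(1) + (8)·(1) + (12)·(1) = 27.

27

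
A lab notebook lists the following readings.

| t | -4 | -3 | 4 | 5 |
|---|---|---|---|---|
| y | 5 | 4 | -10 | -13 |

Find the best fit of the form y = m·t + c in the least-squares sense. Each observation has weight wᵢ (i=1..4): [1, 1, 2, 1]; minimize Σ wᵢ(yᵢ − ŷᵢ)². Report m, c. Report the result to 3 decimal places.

Sums needed: Σwᵢ·t·t = 82, Σwᵢ·t = 6, Σwᵢ·1 = 5.
Right-hand side: Σwᵢ·t·y = -177, Σwᵢ·y = -24.
Determinant 82·5 − 6² = 374.
m = ((-177)·5 − 6·(-24))/374 = -741/374; c = (82·(-24) − 6·(-177))/374 = -453/187.

m = -1.981, c = -2.422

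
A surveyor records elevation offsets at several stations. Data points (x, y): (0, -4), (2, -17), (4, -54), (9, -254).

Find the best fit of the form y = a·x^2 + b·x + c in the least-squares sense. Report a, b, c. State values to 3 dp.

a = -3.052, b = -0.302, c = -4.052

From the data, Σx^2·x^2 = 6833, Σx^2·x = 801, Σx^2 = 101, Σx·x = 101, Σx = 15, Σ1 = 4.
Moment sums: Σx^2·y = -21506, Σx·y = -2536, Σy = -329.
Solving the 3×3 system (Gaussian elimination) gives a = -40769/13358, b = -4039/13358, c = -27066/6679.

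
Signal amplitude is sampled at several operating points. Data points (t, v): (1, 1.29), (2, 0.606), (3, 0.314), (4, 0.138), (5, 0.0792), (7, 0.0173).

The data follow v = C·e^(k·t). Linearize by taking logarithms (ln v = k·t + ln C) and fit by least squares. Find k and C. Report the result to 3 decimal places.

Linearized form: ln v = k·t + ln C. From the 6 transformed points,
Σt = 22.0000, Σ(t)² = 104.0000, Σln v = -9.9779, Σt·ln v = -53.2224.
Equations: 104.0000·k + 22.0000·ln C = -53.2224;  22.0000·k + 6·ln C = -9.9779.
Slope k = (n·Σt·ln v − Σt·Σln v)/(n·Σ(t)² − (Σt)²) = (6·-53.2224 − 22.0000·-9.9779)/140.0000 = -0.71300; ln C = (Σln v − k·Σt)/n = 0.95135, so C = exp(0.95135) = 2.58921.

k = -0.713, C = 2.589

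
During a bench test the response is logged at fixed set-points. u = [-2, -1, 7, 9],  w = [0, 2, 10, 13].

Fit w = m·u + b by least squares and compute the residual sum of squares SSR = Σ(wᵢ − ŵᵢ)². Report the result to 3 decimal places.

MᵀM·[m, b]ᵀ = Mᵀw reads: 135·m + 13·b = 185;  13·m + 4·b = 25.
(Σu·u = 135, Σu = 13, Σ1 = 4, Σu·w = 185, Σw = 25.)
Δ = 135·4 − 13² = 371.
m = (185·4 − 13·25)/371 = 415/371; b = (135·25 − 13·185)/371 = 970/371.
Residuals: -20/53, 187/371, -165/371, 118/371; SSR = 258/371.

SSR = 0.695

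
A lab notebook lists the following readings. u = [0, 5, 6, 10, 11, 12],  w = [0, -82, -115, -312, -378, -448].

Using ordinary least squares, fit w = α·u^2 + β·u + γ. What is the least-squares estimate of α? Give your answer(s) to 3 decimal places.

The normal system MᵀM·[α, β, γ]ᵀ = Mᵀw is [[47298, 4400, 426]; [4400, 426, 44]; [426, 44, 6]]·[α, β, γ]ᵀ = [-147640, -13754, -1335]ᵀ.
Row-reducing yields α = -605429/200796, β = -1303/1154, γ = -29023/200796.

α = -3.015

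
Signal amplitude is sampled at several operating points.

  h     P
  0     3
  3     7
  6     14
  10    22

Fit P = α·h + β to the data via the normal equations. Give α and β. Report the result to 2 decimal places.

Sums needed: Σh·h = 145, Σh = 19, Σ1 = 4.
And Σh·P = 325, ΣP = 46.
So MᵀM·[α, β]ᵀ = MᵀP: [[145, 19]; [19, 4]]·[α, β]ᵀ = [325, 46]ᵀ.
Determinant 145·4 − 19² = 219.
α = (325·4 − 19·46)/219 = 142/73; β = (145·46 − 19·325)/219 = 165/73.

α = 1.95, β = 2.26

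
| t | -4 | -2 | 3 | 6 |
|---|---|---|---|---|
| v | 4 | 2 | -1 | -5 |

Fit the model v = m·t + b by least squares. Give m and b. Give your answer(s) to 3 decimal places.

The normal system MᵀM·[m, b]ᵀ = Mᵀv is [[65, 3]; [3, 4]]·[m, b]ᵀ = [-53, 0]ᵀ.
Determinant 65·4 − 3² = 251.
m = ((-53)·4 − 3·0)/251 = -212/251; b = (65·0 − 3·(-53))/251 = 159/251.

m = -0.845, b = 0.633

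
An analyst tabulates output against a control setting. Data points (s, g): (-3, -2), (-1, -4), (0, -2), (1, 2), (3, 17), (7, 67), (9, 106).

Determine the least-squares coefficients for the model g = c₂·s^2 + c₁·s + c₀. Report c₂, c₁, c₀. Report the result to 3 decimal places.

c₂ = 0.988, c₁ = 3.040, c₀ = -1.841

Setting ∂/∂c₂ … = 0 gives: 9126·c₂ + 1072·c₁ + 150·c₀ = 12002;  1072·c₂ + 150·c₁ + 16·c₀ = 1486;  150·c₂ + 16·c₁ + 7·c₀ = 184.
(Σs^2·s^2 = 9126, Σs^2·s = 1072, Σs^2 = 150, Σs·s = 150, Σs = 16, Σ1 = 7, Σs^2·g = 12002, Σs·g = 1486, Σg = 184.)
Row-reducing yields c₂ = 240253/243089, c₁ = 67175/22099, c₀ = -63926/34727.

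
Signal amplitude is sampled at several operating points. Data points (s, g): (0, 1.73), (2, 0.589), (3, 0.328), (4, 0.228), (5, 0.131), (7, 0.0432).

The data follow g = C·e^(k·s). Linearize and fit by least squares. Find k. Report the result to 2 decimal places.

k = -0.52

Linearized form: ln g = k·s + ln C. From the 6 transformed points,
Sums: Σs = 21.0000, Σ(s)² = 103.0000, Σln g = -7.7488, Σs·ln g = -42.4727.
Normal system: [[103.0000, 21.0000]; [21.0000, 6]]·[k, ln C]ᵀ = [-42.4727, -7.7488]ᵀ.
Δ = 103.0000·6 − (21.0000)² = 177.0000; k = (-42.4727·6 − 21.0000·-7.7488)/177.0000 = -0.52040, ln C = (103.0000·-7.7488 − 21.0000·-42.4727)/177.0000 = 0.52993.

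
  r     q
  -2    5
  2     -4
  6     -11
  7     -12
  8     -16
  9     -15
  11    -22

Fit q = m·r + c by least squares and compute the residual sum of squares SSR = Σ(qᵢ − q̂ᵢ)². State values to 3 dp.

With design matrix X, XᵀX = [[359, 41]; [41, 7]] and Xᵀq = [-673, -75]ᵀ.
Eliminating c: 7·(row 1) − 41·(row 2) gives 832·m = 7·(-673) − 41·(-75) = -1636, so m = -409/208.
Then c = ((-75) − 41·(-409/208))/7 = 167/208.
Residuals: 55/208, -181/208, -1/208, 25/26, -223/208, 197/104, -61/52; SSR = 409/52.

SSR = 7.865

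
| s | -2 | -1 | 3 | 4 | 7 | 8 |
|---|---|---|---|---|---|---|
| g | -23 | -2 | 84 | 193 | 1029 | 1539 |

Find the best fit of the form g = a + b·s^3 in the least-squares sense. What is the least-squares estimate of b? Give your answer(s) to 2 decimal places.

Entries of MᵀM: Σ1 = 6, Σs^3 = 937, Σs^3·s^3 = 384683.
And Σg = 2820, Σs^3·g = 1155721.
So MᵀM·[a, b]ᵀ = Mᵀg: [[6, 937]; [937, 384683]]·[a, b]ᵀ = [2820, 1155721]ᵀ.
Determinant 6·384683 − 937² = 1430129.
a = (2820·384683 − 937·1155721)/1430129 = 1895483/1430129; b = (6·1155721 − 937·2820)/1430129 = 4291986/1430129.

b = 3.00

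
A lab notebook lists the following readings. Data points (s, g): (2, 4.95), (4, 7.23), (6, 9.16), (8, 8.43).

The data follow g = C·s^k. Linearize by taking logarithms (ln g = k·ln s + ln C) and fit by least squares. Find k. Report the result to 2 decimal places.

Taking logs, ln g = k·ln s + ln C, so regress ln g on ln s.
XᵀX = [[9.9367, 5.9506]; [5.9506, 4]], rhs = [12.2525, 7.9243]ᵀ  (here Σln s = 5.9506, Σ(ln s)² = 9.9367, Σln g = 7.9243, Σln s·ln g = 12.2525).
Solving (det = 4.3368): k = 0.42780, ln C = 1.34464.

k = 0.43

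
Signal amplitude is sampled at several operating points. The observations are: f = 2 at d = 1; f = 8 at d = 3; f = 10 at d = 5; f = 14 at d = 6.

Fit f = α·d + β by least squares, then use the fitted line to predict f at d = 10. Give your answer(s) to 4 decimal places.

f̂ = 22.2712

MᵀM·[α, β]ᵀ = Mᵀf reads: 71·α + 15·β = 160;  15·α + 4·β = 34.
det = 71·4 − 15² = 59.
α = (160·4 − 15·34)/59 = 130/59; β = (71·34 − 15·160)/59 = 14/59.
At d = 10: f̂ = (130/59)·(10) + (14/59)·(1) = 1314/59.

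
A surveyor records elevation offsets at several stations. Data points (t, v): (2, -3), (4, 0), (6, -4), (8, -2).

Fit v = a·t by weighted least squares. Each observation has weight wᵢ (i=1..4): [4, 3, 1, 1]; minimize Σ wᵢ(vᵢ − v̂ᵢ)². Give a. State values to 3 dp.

a = -0.390

With design matrix X, XᵀWX = [[164]] and XᵀWv = [-64]ᵀ.
Hence a = -64 / 164 ≈ -0.390244.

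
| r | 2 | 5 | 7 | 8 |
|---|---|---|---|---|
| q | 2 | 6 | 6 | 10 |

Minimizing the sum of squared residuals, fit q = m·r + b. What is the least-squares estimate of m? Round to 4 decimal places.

Forming MᵀM = [[142, 22]; [22, 4]] and Mᵀq = [156, 24]ᵀ gives MᵀM·[m, b]ᵀ = Mᵀq.
Eliminating b: 4·(row 1) − 22·(row 2) gives 84·m = 4·156 − 22·24 = 96, so m = 8/7.
Then b = (24 − 22·(8/7))/4 = -2/7.

m = 1.1429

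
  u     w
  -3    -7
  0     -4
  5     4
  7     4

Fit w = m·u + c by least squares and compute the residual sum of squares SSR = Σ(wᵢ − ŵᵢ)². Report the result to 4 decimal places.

Forming XᵀX = [[83, 9]; [9, 4]] and Xᵀw = [69, -3]ᵀ gives XᵀX·[m, c]ᵀ = Xᵀw.
det = 83·4 − 9² = 251.
m = (69·4 − 9·(-3))/251 = 303/251; c = (83·(-3) − 9·69)/251 = -870/251.
Residuals: 22/251, -134/251, 359/251, -247/251; SSR = 830/251.

SSR = 3.3068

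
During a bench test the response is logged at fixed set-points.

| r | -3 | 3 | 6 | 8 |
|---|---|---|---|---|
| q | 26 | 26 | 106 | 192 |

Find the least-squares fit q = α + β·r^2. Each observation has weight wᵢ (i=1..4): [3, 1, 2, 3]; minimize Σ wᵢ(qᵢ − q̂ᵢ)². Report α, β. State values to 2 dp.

The normal system AᵀWA·[α, β]ᵀ = AᵀWq is [[9, 300]; [300, 15204]]·[α, β]ᵀ = [892, 45432]ᵀ.
Eliminating β: 15204·(row 1) − 300·(row 2) gives 46836·α = 15204·892 − 300·45432 = -67632, so α = -5636/3903.
Then β = (45432 − 300·(-5636/3903))/15204 = 11774/3903.

α = -1.44, β = 3.02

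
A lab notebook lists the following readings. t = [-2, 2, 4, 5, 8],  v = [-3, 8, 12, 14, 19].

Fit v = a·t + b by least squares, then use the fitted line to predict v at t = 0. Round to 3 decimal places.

With design matrix X, XᵀX = [[113, 17]; [17, 5]] and Xᵀv = [292, 50]ᵀ.
det = 113·5 − 17² = 276.
a = (292·5 − 17·50)/276 = 305/138; b = (113·50 − 17·292)/276 = 343/138.
At t = 0: v̂ = (305/138)·(0) + (343/138)·(1) = 343/138.

v̂ = 2.486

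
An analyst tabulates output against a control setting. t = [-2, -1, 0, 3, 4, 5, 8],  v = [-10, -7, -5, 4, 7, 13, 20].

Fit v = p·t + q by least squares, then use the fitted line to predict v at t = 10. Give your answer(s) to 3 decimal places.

v̂ = 26.386

Compute the Gram sums: Σt·t = 119, Σt = 17, Σ1 = 7.
Right-hand side: Σt·v = 292, Σv = 22.
Normal equations: [[119, 17]; [17, 7]]·[p, q]ᵀ = [292, 22]ᵀ.
det = 119·7 − 17² = 544.
p = (292·7 − 17·22)/544 = 835/272; q = (119·22 − 17·292)/544 = -69/16.
At t = 10: v̂ = (835/272)·(10) + (-69/16)·(1) = 7177/272.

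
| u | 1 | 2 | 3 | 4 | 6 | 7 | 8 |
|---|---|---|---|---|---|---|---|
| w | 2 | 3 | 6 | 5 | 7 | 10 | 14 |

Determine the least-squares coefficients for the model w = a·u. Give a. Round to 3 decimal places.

Entries of XᵀX: Σu·u = 179.
For Xᵀw: Σu·w = 270.
Hence a = 270 / 179 ≈ 1.50838.

a = 1.508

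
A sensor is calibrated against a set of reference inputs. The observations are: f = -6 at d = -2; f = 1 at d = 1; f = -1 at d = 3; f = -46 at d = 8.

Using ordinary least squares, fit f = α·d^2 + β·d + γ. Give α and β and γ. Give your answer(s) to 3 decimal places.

α = -0.966, β = 1.842, γ = 1.237

From the data, Σd^2·d^2 = 4194, Σd^2·d = 532, Σd^2 = 78, Σd·d = 78, Σd = 10, Σ1 = 4.
Right-hand side: Σd^2·f = -2976, Σd·f = -358, Σf = -52.
Normal equations: [[4194, 532, 78]; [532, 78, 10]; [78, 10, 4]]·[α, β, γ]ᵀ = [-2976, -358, -52]ᵀ.
Solving the 3×3 system (Gaussian elimination) gives α = -543/562, β = 1035/562, γ = 695/562.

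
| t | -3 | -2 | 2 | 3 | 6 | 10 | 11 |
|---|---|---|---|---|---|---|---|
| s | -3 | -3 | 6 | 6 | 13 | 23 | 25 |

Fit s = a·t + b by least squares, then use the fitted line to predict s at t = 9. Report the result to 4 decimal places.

ŝ = 20.1981

Entries of AᵀA: Σt·t = 283, Σt = 27, Σ1 = 7.
Moment sums: Σt·s = 628, Σs = 67.
Normal equations: [[283, 27]; [27, 7]]·[a, b]ᵀ = [628, 67]ᵀ.
det = 283·7 − 27² = 1252.
a = (628·7 − 27·67)/1252 = 2587/1252; b = (283·67 − 27·628)/1252 = 2005/1252.
At t = 9: ŝ = (2587/1252)·(9) + (2005/1252)·(1) = 6322/313.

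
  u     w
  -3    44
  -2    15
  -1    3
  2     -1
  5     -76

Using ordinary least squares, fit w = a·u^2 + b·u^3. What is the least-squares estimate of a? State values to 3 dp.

a = 1.894

With design matrix X, XᵀX = [[739, 2881]; [2881, 16483]] and Xᵀw = [-1445, -10819]ᵀ.
Eliminating b: 16483·(row 1) − 2881·(row 2) gives 3880776·a = 16483·(-1445) − 2881·(-10819) = 7351604, so a = 1837901/970194.
Then b = ((-10819) − 2881·(1837901/970194))/16483 = -958049/970194.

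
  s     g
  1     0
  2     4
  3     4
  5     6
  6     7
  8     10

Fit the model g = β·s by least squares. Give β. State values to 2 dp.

With design matrix X, XᵀX = [[139]] and Xᵀg = [172]ᵀ.
Hence β = 172 / 139 ≈ 1.23741.

β = 1.24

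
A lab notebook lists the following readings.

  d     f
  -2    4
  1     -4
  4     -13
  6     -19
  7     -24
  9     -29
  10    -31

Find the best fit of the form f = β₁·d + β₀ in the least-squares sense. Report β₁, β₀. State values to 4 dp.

β₁ = -3.0089, β₀ = -1.5268

Compute the Gram sums: Σd·d = 287, Σd = 35, Σ1 = 7.
And Σd·f = -917, Σf = -116.
Normal equations: [[287, 35]; [35, 7]]·[β₁, β₀]ᵀ = [-917, -116]ᵀ.
Eliminating β₀: 7·(row 1) − 35·(row 2) gives 784·β₁ = 7·(-917) − 35·(-116) = -2359, so β₁ = -337/112.
Then β₀ = ((-116) − 35·(-337/112))/7 = -171/112.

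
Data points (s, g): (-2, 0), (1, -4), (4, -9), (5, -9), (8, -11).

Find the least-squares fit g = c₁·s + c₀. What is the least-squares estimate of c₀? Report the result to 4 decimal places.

Sums needed: Σs·s = 110, Σs = 16, Σ1 = 5.
And Σs·g = -173, Σg = -33.
So AᵀA·[c₁, c₀]ᵀ = Aᵀg: [[110, 16]; [16, 5]]·[c₁, c₀]ᵀ = [-173, -33]ᵀ.
det = 110·5 − 16² = 294.
c₁ = ((-173)·5 − 16·(-33))/294 = -337/294; c₀ = (110·(-33) − 16·(-173))/294 = -431/147.

c₀ = -2.9320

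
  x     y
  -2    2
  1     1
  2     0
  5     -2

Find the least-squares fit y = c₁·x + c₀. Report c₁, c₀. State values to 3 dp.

Normal-equation sums: Σx·x = 34, Σx = 6, Σ1 = 4.
Moment sums: Σx·y = -13, Σy = 1.
Normal equations: [[34, 6]; [6, 4]]·[c₁, c₀]ᵀ = [-13, 1]ᵀ.
Determinant 34·4 − 6² = 100.
c₁ = ((-13)·4 − 6·1)/100 = -29/50; c₀ = (34·1 − 6·(-13))/100 = 28/25.

c₁ = -0.580, c₀ = 1.120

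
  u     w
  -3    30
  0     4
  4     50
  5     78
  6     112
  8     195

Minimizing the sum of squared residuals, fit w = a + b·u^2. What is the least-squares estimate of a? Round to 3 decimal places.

a = 3.215

With design matrix M, MᵀM = [[6, 150]; [150, 6354]] and Mᵀw = [469, 19532]ᵀ.
Eliminating b: 6354·(row 1) − 150·(row 2) gives 15624·a = 6354·469 − 150·19532 = 50226, so a = 8371/2604.
Then b = (19532 − 150·(8371/2604))/6354 = 7807/2604.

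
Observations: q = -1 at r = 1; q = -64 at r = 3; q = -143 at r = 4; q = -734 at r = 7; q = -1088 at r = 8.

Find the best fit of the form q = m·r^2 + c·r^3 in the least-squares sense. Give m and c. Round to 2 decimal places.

Setting ∂/∂m … = 0 gives: 6835·m + 50843·c = -108463;  50843·m + 384619·c = -819699.
Eliminating c: 384619·(row 1) − 50843·(row 2) gives 43860216·m = 384619·(-108463) − 50843·(-819699) = -40974340, so m = -10243585/10965054.
Then c = ((-819699) − 50843·(-10243585/10965054))/384619 = -22014589/10965054.

m = -0.93, c = -2.01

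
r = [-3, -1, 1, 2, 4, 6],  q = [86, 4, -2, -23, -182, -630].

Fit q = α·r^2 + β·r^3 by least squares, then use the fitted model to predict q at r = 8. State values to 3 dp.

Compute the Gram sums: Σr^2·r^2 = 1651, Σr^2·r^3 = 8589, Σr^3·r^3 = 51547.
Right-hand side: Σr^2·q = -24908, Σr^3·q = -150240.
Normal equations: [[1651, 8589]; [8589, 51547]]·[α, β]ᵀ = [-24908, -150240]ᵀ.
Eliminating β: 51547·(row 1) − 8589·(row 2) gives 11333176·α = 51547·(-24908) − 8589·(-150240) = 6478684, so α = 1619671/2833294.
Then β = ((-150240) − 8589·(1619671/2833294))/51547 = -8527857/2833294.
At r = 8: q̂ = (1619671/2833294)·(64) + (-8527857/2833294)·(512) = -2131301920/1416647.

q̂ = -1504.469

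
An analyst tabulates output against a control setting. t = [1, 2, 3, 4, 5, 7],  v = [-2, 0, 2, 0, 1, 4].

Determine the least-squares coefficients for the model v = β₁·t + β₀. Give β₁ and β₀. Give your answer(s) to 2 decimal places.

β₁ = 0.80, β₀ = -2.10

Entries of MᵀM: Σt·t = 104, Σt = 22, Σ1 = 6.
For Mᵀv: Σt·v = 37, Σv = 5.
Δ = 104·6 − 22² = 140.
β₁ = (37·6 − 22·5)/140 = 4/5; β₀ = (104·5 − 22·37)/140 = -21/10.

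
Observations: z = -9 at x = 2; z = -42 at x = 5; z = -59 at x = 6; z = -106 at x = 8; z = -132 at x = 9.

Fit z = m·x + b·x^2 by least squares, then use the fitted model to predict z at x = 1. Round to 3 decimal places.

ẑ = -2.244

With design matrix M, MᵀM = [[210, 1590]; [1590, 12594]] and Mᵀz = [-2618, -20686]ᵀ.
Eliminating b: 12594·(row 1) − 1590·(row 2) gives 116640·m = 12594·(-2618) − 1590·(-20686) = -80352, so m = -31/45.
Then b = ((-20686) − 1590·(-31/45))/12594 = -14/9.
At x = 1: ẑ = (-31/45)·(1) + (-14/9)·(1) = -101/45.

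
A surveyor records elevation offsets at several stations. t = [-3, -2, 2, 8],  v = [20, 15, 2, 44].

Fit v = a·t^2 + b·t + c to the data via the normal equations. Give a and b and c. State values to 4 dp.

a = 0.9654, b = -2.7522, c = 4.1406

The normal equations are: 4209·a + 485·b + 81·c = 3064;  485·a + 81·b + 5·c = 266;  81·a + 5·b + 4·c = 81.
(Σt^2·t^2 = 4209, Σt^2·t = 485, Σt^2 = 81, Σt·t = 81, Σt = 5, Σ1 = 4, Σt^2·v = 3064, Σt·v = 266, Σv = 81.)
Inverting the 3×3 Gram matrix, [a, b, c]ᵀ = [17281/17900, -9853/3580, 18529/4475]ᵀ.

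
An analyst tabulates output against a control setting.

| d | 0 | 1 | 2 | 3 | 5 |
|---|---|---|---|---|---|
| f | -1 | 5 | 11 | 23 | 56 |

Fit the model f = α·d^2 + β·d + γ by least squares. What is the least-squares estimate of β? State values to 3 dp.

MᵀM·[α, β, γ]ᵀ = Mᵀf reads: 723·α + 161·β + 39·γ = 1656;  161·α + 39·β + 11·γ = 376;  39·α + 11·β + 5·γ = 94.
(Σd^2·d^2 = 723, Σd^2·d = 161, Σd^2 = 39, Σd·d = 39, Σd = 11, Σ1 = 5, Σd^2·f = 1656, Σd·f = 376, Σf = 94.)
Inverting the 3×3 Gram matrix, [α, β, γ]ᵀ = [1167/679, 1833/679, -370/679]ᵀ.

β = 2.700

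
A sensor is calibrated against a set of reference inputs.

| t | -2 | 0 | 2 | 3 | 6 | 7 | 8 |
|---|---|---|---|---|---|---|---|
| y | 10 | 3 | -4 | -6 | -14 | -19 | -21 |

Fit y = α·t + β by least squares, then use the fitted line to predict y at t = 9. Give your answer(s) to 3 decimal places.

ŷ = -24.333

Forming AᵀA = [[166, 24]; [24, 7]] and Aᵀy = [-431, -51]ᵀ gives AᵀA·[α, β]ᵀ = Aᵀy.
Eliminating β: 7·(row 1) − 24·(row 2) gives 586·α = 7·(-431) − 24·(-51) = -1793, so α = -1793/586.
Then β = ((-51) − 24·(-1793/586))/7 = 939/293.
At t = 9: ŷ = (-1793/586)·(9) + (939/293)·(1) = -14259/586.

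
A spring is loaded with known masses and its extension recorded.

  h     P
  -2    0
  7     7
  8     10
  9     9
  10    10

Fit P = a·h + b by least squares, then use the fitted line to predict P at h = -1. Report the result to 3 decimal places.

P̂ = 0.880

Setting ∂/∂a … = 0 gives: 298·a + 32·b = 310;  32·a + 5·b = 36.
det = 298·5 − 32² = 466.
a = (310·5 − 32·36)/466 = 199/233; b = (298·36 − 32·310)/466 = 404/233.
At h = -1: P̂ = (199/233)·(-1) + (404/233)·(1) = 205/233.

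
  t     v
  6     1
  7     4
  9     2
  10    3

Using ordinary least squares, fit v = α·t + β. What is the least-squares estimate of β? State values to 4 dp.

β = 0.9000

With design matrix X, XᵀX = [[266, 32]; [32, 4]] and Xᵀv = [82, 10]ᵀ.
Eliminating β: 4·(row 1) − 32·(row 2) gives 40·α = 4·82 − 32·10 = 8, so α = 1/5.
Then β = (10 − 32·(1/5))/4 = 9/10.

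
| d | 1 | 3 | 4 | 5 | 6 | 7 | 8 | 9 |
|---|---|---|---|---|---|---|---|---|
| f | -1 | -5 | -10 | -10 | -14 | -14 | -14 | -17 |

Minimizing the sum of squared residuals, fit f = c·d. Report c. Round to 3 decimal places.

c = -1.968

From the data, Σd·d = 281.
And Σd·f = -553.
XᵀX·[c]ᵀ = Xᵀf becomes [[281]]·[c]ᵀ = [-553]ᵀ.
Hence c = -553 / 281 ≈ -1.96797.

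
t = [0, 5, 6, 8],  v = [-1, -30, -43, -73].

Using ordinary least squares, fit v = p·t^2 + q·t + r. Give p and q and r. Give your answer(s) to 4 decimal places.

p = -1.0459, q = -0.6500, r = -0.9765

The normal system AᵀA·[p, q, r]ᵀ = Aᵀv is [[6017, 853, 125]; [853, 125, 19]; [125, 19, 4]]·[p, q, r]ᵀ = [-6970, -992, -147]ᵀ.
Inverting the 3×3 Gram matrix, [p, q, r]ᵀ = [-1070/1023, -665/1023, -333/341]ᵀ.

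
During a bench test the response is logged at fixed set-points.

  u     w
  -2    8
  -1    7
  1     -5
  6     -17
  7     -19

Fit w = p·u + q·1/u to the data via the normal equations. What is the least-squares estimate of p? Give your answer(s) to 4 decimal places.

p = -2.6974

With design matrix X, XᵀX = [[91, 5]; [5, 2027/882]] and Xᵀw = [-263, -905/42]ᵀ.
Determinant 91·(2027/882) − 5² = 23201/126.
p = ((-263)·(2027/882) − 5·(-905/42))/(23201/126) = -438076/162407; q = (91·(-905/42) − 5·(-263))/(23201/126) = -81375/23201.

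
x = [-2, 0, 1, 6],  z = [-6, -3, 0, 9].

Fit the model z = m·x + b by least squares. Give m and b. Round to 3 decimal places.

m = 1.899, b = -2.374

From the data, Σx·x = 41, Σx = 5, Σ1 = 4.
Moment sums: Σx·z = 66, Σz = 0.
Normal equations: [[41, 5]; [5, 4]]·[m, b]ᵀ = [66, 0]ᵀ.
Δ = 41·4 − 5² = 139.
m = (66·4 − 5·0)/139 = 264/139; b = (41·0 − 5·66)/139 = -330/139.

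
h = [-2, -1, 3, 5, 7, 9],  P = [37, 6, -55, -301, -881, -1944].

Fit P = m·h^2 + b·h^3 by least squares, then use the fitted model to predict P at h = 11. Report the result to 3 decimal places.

With design matrix M, MᵀM = [[9685, 79191]; [79191, 665509]] and MᵀP = [-208499, -1758771]ᵀ.
Determinant 9685·665509 − 79191² = 174240184.
m = ((-208499)·665509 − 79191·(-1758771))/174240184 = 260436635/87120092; b = (9685·(-1758771) − 79191·(-208499))/174240184 = -261226413/87120092.
At h = 11: P̂ = (260436635/87120092)·(121) + (-261226413/87120092)·(1331) = -79044880717/21780023.

P̂ = -3629.238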